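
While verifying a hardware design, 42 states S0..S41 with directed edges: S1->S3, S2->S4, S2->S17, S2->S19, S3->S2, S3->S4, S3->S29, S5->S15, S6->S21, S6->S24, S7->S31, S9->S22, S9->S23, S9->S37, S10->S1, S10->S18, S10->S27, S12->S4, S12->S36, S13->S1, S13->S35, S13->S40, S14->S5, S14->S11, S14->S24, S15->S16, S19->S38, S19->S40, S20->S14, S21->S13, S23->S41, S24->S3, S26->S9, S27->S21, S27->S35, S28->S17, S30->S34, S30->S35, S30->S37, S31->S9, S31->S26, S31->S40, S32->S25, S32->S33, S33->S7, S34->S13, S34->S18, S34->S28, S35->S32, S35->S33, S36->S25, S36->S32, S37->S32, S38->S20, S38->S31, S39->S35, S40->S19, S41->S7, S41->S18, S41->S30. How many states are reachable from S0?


BFS from S0:
  layer 0: {S0}
Reachable set: {S0}
Count = 1

1


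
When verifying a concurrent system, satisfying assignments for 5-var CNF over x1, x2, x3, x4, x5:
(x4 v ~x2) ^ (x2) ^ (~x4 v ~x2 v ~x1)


CNF with 3 clauses over 5 vars (32 assignments).
An assignment satisfies CNF iff every clause has >=1 true literal.
Check each row (bits = x1,x2,x3,x4,x5; clause T/F shown):
  row 0 [00000]: clauses=TFT -> 0
  row 1 [00001]: clauses=TFT -> 0
  row 2 [00010]: clauses=TFT -> 0
  row 3 [00011]: clauses=TFT -> 0
  row 4 [00100]: clauses=TFT -> 0
  row 5 [00101]: clauses=TFT -> 0
  row 6 [00110]: clauses=TFT -> 0
  row 7 [00111]: clauses=TFT -> 0
  row 8 [01000]: clauses=FTT -> 0
  row 9 [01001]: clauses=FTT -> 0
  row 10 [01010]: clauses=TTT -> 1
  row 11 [01011]: clauses=TTT -> 1
  row 12 [01100]: clauses=FTT -> 0
  row 13 [01101]: clauses=FTT -> 0
  row 14 [01110]: clauses=TTT -> 1
  row 15 [01111]: clauses=TTT -> 1
  row 16 [10000]: clauses=TFT -> 0
  row 17 [10001]: clauses=TFT -> 0
  row 18 [10010]: clauses=TFT -> 0
  row 19 [10011]: clauses=TFT -> 0
  row 20 [10100]: clauses=TFT -> 0
  row 21 [10101]: clauses=TFT -> 0
  row 22 [10110]: clauses=TFT -> 0
  row 23 [10111]: clauses=TFT -> 0
  row 24 [11000]: clauses=FTT -> 0
  row 25 [11001]: clauses=FTT -> 0
  row 26 [11010]: clauses=TTF -> 0
  row 27 [11011]: clauses=TTF -> 0
  row 28 [11100]: clauses=FTT -> 0
  row 29 [11101]: clauses=FTT -> 0
  row 30 [11110]: clauses=TTF -> 0
  row 31 [11111]: clauses=TTF -> 0
Full result column, 8 rows per line (x1,x2 fixed per line; x3,x4,x5 runs 000..111 left to right):
  rows 0-7 [x1,x2=00]: 00000000  (ones: 0)
  rows 8-15 [x1,x2=01]: 00110011  (ones: 4)
  rows 16-23 [x1,x2=10]: 00000000  (ones: 0)
  rows 24-31 [x1,x2=11]: 00000000  (ones: 0)
Satisfying assignments = 0+4+0+0 = 4

4


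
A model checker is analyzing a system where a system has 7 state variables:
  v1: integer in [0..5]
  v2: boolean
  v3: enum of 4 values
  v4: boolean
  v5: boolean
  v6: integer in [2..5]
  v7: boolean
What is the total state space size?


State space = product of domain sizes of all variables.
Domain sizes:
  v1 (integer in [0..5]): 6
  v2 (boolean): 2
  v3 (enum of 4 values): 4
  v4 (boolean): 2
  v5 (boolean): 2
  v6 (integer in [2..5]): 4
  v7 (boolean): 2
Product = 6 * 2 * 4 * 2 * 2 * 4 * 2 = 1536

1536


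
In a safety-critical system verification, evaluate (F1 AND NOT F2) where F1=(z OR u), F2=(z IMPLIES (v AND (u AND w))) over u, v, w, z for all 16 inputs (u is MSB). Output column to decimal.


F1 = (z OR u)
F2 = (z IMPLIES (v AND (u AND w)))
Counterexample to F1=>F2 is where F1=1 and F2=0.
Evaluate each row (bits = u,v,w,z, MSB first):
  row 0 [0000]: F1=0 F2=1 -> F1&~F2 -> 0
  row 1 [0001]: F1=1 F2=0 -> F1&~F2 -> 1
  row 2 [0010]: F1=0 F2=1 -> F1&~F2 -> 0
  row 3 [0011]: F1=1 F2=0 -> F1&~F2 -> 1
  row 4 [0100]: F1=0 F2=1 -> F1&~F2 -> 0
  row 5 [0101]: F1=1 F2=0 -> F1&~F2 -> 1
  row 6 [0110]: F1=0 F2=1 -> F1&~F2 -> 0
  row 7 [0111]: F1=1 F2=0 -> F1&~F2 -> 1
  row 8 [1000]: F1=1 F2=1 -> F1&~F2 -> 0
  row 9 [1001]: F1=1 F2=0 -> F1&~F2 -> 1
  row 10 [1010]: F1=1 F2=1 -> F1&~F2 -> 0
  row 11 [1011]: F1=1 F2=0 -> F1&~F2 -> 1
  row 12 [1100]: F1=1 F2=1 -> F1&~F2 -> 0
  row 13 [1101]: F1=1 F2=0 -> F1&~F2 -> 1
  row 14 [1110]: F1=1 F2=1 -> F1&~F2 -> 0
  row 15 [1111]: F1=1 F2=1 -> F1&~F2 -> 0
Full result column, 4 rows per line (u,v fixed per line; w,z runs 00..11 left to right):
  rows 0-3 [u,v=00]: 0101  = hex 5
  rows 4-7 [u,v=01]: 0101  = hex 5
  rows 8-11 [u,v=10]: 0101  = hex 5
  rows 12-15 [u,v=11]: 0100  = hex 4
Counterexample vector (row 0 .. row 15) = 0101010101010100
Output column grouped in 4s = 0101 0101 0101 0100 = 0x5554
Convert to decimal digit by digit (value = value*16 + digit):
  5 -> 5
  5*16 + 5 = 85
  85*16 + 5 = 1365
  1365*16 + 4 = 21844
Decimal = 21844

21844


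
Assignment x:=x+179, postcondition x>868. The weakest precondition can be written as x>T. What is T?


Formula: wp(x:=E, P) = P[E/x] (substitute E for x in postcondition)
Step 1: Postcondition: x>868
Step 2: Substitute x+179 for x: x+179>868
Step 3: Solve for x: x > 868-179 = 689

689


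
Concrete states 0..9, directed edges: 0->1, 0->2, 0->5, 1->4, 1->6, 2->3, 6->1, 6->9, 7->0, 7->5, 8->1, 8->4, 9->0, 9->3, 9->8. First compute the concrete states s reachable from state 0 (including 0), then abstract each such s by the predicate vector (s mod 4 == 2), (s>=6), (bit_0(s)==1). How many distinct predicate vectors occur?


BFS from 0:
Concrete reachable: {0, 1, 2, 3, 4, 5, 6, 8, 9}
Abstract via predicates (s mod 4 == 2), (s>=6), (bit_0(s)==1):
  (0,0,0) <- {0, 4}
  (0,0,1) <- {1, 3, 5}
  (0,1,0) <- {8}
  (0,1,1) <- {9}
  (1,0,0) <- {2}
  (1,1,0) <- {6}
Distinct abstract states = 6

6


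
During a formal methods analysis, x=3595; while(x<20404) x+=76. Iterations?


Step 1: x goes from 3595 toward 20404 by 76; the body runs while x<20404, so iterations = ceil((bound-start)/step)
Step 2: Distance=16809
Step 3: ceil(16809/76)=222

222


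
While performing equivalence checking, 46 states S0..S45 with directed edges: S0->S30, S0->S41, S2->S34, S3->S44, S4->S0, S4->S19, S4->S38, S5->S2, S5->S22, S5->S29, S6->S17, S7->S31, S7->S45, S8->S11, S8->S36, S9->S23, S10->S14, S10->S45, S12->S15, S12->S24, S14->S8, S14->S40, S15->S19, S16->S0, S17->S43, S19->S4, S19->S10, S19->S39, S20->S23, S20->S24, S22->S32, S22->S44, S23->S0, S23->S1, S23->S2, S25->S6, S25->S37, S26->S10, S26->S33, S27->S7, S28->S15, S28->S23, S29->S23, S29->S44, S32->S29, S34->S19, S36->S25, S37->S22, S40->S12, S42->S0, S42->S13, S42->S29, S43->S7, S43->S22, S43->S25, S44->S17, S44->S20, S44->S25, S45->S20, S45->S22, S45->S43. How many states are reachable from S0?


BFS from S0:
  layer 0: {S0}
  layer 1: {S30, S41}
Reachable set: {S0, S30, S41}
Count = 3

3


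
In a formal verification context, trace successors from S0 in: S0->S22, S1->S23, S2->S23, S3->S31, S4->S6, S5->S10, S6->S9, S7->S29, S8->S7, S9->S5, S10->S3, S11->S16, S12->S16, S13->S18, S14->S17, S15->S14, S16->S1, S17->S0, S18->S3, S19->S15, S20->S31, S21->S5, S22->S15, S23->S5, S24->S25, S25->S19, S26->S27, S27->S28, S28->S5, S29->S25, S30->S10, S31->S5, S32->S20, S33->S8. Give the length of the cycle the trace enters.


Trace from S0 until a state repeats:
  S0 -> S22 -> S15 -> S14 -> S17 -> S0
S0 first seen at step 0, revisited at step 5.
Cycle length = 5 - 0 = 5

5


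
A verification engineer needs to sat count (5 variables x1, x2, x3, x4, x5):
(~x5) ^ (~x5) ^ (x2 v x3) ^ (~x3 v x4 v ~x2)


CNF with 4 clauses over 5 vars (32 assignments).
An assignment satisfies CNF iff every clause has >=1 true literal.
Check each row (bits = x1,x2,x3,x4,x5; clause T/F shown):
  row 0 [00000]: clauses=TTFT -> 0
  row 1 [00001]: clauses=FFFT -> 0
  row 2 [00010]: clauses=TTFT -> 0
  row 3 [00011]: clauses=FFFT -> 0
  row 4 [00100]: clauses=TTTT -> 1
  row 5 [00101]: clauses=FFTT -> 0
  row 6 [00110]: clauses=TTTT -> 1
  row 7 [00111]: clauses=FFTT -> 0
  row 8 [01000]: clauses=TTTT -> 1
  row 9 [01001]: clauses=FFTT -> 0
  row 10 [01010]: clauses=TTTT -> 1
  row 11 [01011]: clauses=FFTT -> 0
  row 12 [01100]: clauses=TTTF -> 0
  row 13 [01101]: clauses=FFTF -> 0
  row 14 [01110]: clauses=TTTT -> 1
  row 15 [01111]: clauses=FFTT -> 0
  row 16 [10000]: clauses=TTFT -> 0
  row 17 [10001]: clauses=FFFT -> 0
  row 18 [10010]: clauses=TTFT -> 0
  row 19 [10011]: clauses=FFFT -> 0
  row 20 [10100]: clauses=TTTT -> 1
  row 21 [10101]: clauses=FFTT -> 0
  row 22 [10110]: clauses=TTTT -> 1
  row 23 [10111]: clauses=FFTT -> 0
  row 24 [11000]: clauses=TTTT -> 1
  row 25 [11001]: clauses=FFTT -> 0
  row 26 [11010]: clauses=TTTT -> 1
  row 27 [11011]: clauses=FFTT -> 0
  row 28 [11100]: clauses=TTTF -> 0
  row 29 [11101]: clauses=FFTF -> 0
  row 30 [11110]: clauses=TTTT -> 1
  row 31 [11111]: clauses=FFTT -> 0
Full result column, 8 rows per line (x1,x2 fixed per line; x3,x4,x5 runs 000..111 left to right):
  rows 0-7 [x1,x2=00]: 00001010  (ones: 2)
  rows 8-15 [x1,x2=01]: 10100010  (ones: 3)
  rows 16-23 [x1,x2=10]: 00001010  (ones: 2)
  rows 24-31 [x1,x2=11]: 10100010  (ones: 3)
Satisfying assignments = 2+3+2+3 = 10

10


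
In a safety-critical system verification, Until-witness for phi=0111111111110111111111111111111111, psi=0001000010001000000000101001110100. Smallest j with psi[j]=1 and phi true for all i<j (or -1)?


(phi U psi) at 0: need smallest j with psi[j]=1 and phi[i]=1 for all i in [0,j).
Scan from step 0:
  step 0: phi=0 -> phi-prefix broken from here
  step 3: psi=1 but phi already failed -> not a witness
  step 8: psi=1 but phi already failed -> not a witness
  step 12: psi=1 but phi already failed -> not a witness
  step 22: psi=1 but phi already failed -> not a witness
  step 24: psi=1 but phi already failed -> not a witness
  step 27: psi=1 but phi already failed -> not a witness
  step 28: psi=1 but phi already failed -> not a witness
  step 29: psi=1 but phi already failed -> not a witness
  step 31: psi=1 but phi already failed -> not a witness
  end of trace: no witness -> -1
Witness step = -1

-1


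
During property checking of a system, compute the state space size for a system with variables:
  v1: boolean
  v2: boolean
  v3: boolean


State space = product of domain sizes of all variables.
Domain sizes:
  v1 (boolean): 2
  v2 (boolean): 2
  v3 (boolean): 2
Product = 2 * 2 * 2 = 8

8


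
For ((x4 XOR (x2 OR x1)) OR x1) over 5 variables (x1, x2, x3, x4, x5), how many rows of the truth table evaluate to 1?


Formula: ((x4 XOR (x2 OR x1)) OR x1) over 5 vars (32 rows)
Evaluate each row (x1, x2, x3, x4, x5 as bits, MSB first):
  row 0 [00000]: ((0 XOR (0 OR 0)) OR 0) -> 0
  row 1 [00001]: ((0 XOR (0 OR 0)) OR 0) -> 0
  row 2 [00010]: ((1 XOR (0 OR 0)) OR 0) -> 1
  row 3 [00011]: ((1 XOR (0 OR 0)) OR 0) -> 1
  row 4 [00100]: ((0 XOR (0 OR 0)) OR 0) -> 0
  row 5 [00101]: ((0 XOR (0 OR 0)) OR 0) -> 0
  row 6 [00110]: ((1 XOR (0 OR 0)) OR 0) -> 1
  row 7 [00111]: ((1 XOR (0 OR 0)) OR 0) -> 1
  row 8 [01000]: ((0 XOR (1 OR 0)) OR 0) -> 1
  row 9 [01001]: ((0 XOR (1 OR 0)) OR 0) -> 1
  row 10 [01010]: ((1 XOR (1 OR 0)) OR 0) -> 0
  row 11 [01011]: ((1 XOR (1 OR 0)) OR 0) -> 0
  row 12 [01100]: ((0 XOR (1 OR 0)) OR 0) -> 1
  row 13 [01101]: ((0 XOR (1 OR 0)) OR 0) -> 1
  row 14 [01110]: ((1 XOR (1 OR 0)) OR 0) -> 0
  row 15 [01111]: ((1 XOR (1 OR 0)) OR 0) -> 0
  row 16 [10000]: ((0 XOR (0 OR 1)) OR 1) -> 1
  row 17 [10001]: ((0 XOR (0 OR 1)) OR 1) -> 1
  row 18 [10010]: ((1 XOR (0 OR 1)) OR 1) -> 1
  row 19 [10011]: ((1 XOR (0 OR 1)) OR 1) -> 1
  row 20 [10100]: ((0 XOR (0 OR 1)) OR 1) -> 1
  row 21 [10101]: ((0 XOR (0 OR 1)) OR 1) -> 1
  row 22 [10110]: ((1 XOR (0 OR 1)) OR 1) -> 1
  row 23 [10111]: ((1 XOR (0 OR 1)) OR 1) -> 1
  row 24 [11000]: ((0 XOR (1 OR 1)) OR 1) -> 1
  row 25 [11001]: ((0 XOR (1 OR 1)) OR 1) -> 1
  row 26 [11010]: ((1 XOR (1 OR 1)) OR 1) -> 1
  row 27 [11011]: ((1 XOR (1 OR 1)) OR 1) -> 1
  row 28 [11100]: ((0 XOR (1 OR 1)) OR 1) -> 1
  row 29 [11101]: ((0 XOR (1 OR 1)) OR 1) -> 1
  row 30 [11110]: ((1 XOR (1 OR 1)) OR 1) -> 1
  row 31 [11111]: ((1 XOR (1 OR 1)) OR 1) -> 1
Full result column, 8 rows per line (x1,x2 fixed per line; x3,x4,x5 runs 000..111 left to right):
  rows 0-7 [x1,x2=00]: 00110011  (ones: 4)
  rows 8-15 [x1,x2=01]: 11001100  (ones: 4)
  rows 16-23 [x1,x2=10]: 11111111  (ones: 8)
  rows 24-31 [x1,x2=11]: 11111111  (ones: 8)
Count of 1-rows = 4+4+8+8 = 24

24


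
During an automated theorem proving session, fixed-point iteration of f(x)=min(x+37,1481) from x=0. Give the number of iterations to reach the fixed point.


Step 1: x=0, cap=1481, increment=37
Step 2: x grows by 37 each step until capped at 1481; fixed point is x=1481
Step 3: iterations = ceil(1481/37) = 41

41


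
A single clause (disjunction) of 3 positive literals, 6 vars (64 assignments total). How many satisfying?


Step 1: Total=2^6=64
Step 2: Unsat when all 3 false: 2^3=8
Step 3: Sat=64-8=56

56


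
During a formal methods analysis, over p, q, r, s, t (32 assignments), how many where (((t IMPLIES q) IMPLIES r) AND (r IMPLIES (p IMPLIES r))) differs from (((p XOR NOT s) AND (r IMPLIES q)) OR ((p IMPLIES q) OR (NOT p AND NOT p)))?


F1 = (((t IMPLIES q) IMPLIES r) AND (r IMPLIES (p IMPLIES r)))
F2 = (((p XOR NOT s) AND (r IMPLIES q)) OR ((p IMPLIES q) OR (NOT p AND NOT p)))
Evaluate both on each of 32 rows (bits = p,q,r,s,t):
  row 0 [00000]: F1=0 F2=1 (differ) -> 1
  row 1 [00001]: F1=1 F2=1 -> 0
  row 2 [00010]: F1=0 F2=1 (differ) -> 1
  row 3 [00011]: F1=1 F2=1 -> 0
  row 4 [00100]: F1=1 F2=1 -> 0
  row 5 [00101]: F1=1 F2=1 -> 0
  row 6 [00110]: F1=1 F2=1 -> 0
  row 7 [00111]: F1=1 F2=1 -> 0
  row 8 [01000]: F1=0 F2=1 (differ) -> 1
  row 9 [01001]: F1=0 F2=1 (differ) -> 1
  row 10 [01010]: F1=0 F2=1 (differ) -> 1
  row 11 [01011]: F1=0 F2=1 (differ) -> 1
  row 12 [01100]: F1=1 F2=1 -> 0
  row 13 [01101]: F1=1 F2=1 -> 0
  row 14 [01110]: F1=1 F2=1 -> 0
  row 15 [01111]: F1=1 F2=1 -> 0
  row 16 [10000]: F1=0 F2=0 -> 0
  row 17 [10001]: F1=1 F2=0 (differ) -> 1
  row 18 [10010]: F1=0 F2=1 (differ) -> 1
  row 19 [10011]: F1=1 F2=1 -> 0
  row 20 [10100]: F1=1 F2=0 (differ) -> 1
  row 21 [10101]: F1=1 F2=0 (differ) -> 1
  row 22 [10110]: F1=1 F2=0 (differ) -> 1
  row 23 [10111]: F1=1 F2=0 (differ) -> 1
  row 24 [11000]: F1=0 F2=1 (differ) -> 1
  row 25 [11001]: F1=0 F2=1 (differ) -> 1
  row 26 [11010]: F1=0 F2=1 (differ) -> 1
  row 27 [11011]: F1=0 F2=1 (differ) -> 1
  row 28 [11100]: F1=1 F2=1 -> 0
  row 29 [11101]: F1=1 F2=1 -> 0
  row 30 [11110]: F1=1 F2=1 -> 0
  row 31 [11111]: F1=1 F2=1 -> 0
Full result column, 8 rows per line (p,q fixed per line; r,s,t runs 000..111 left to right):
  rows 0-7 [p,q=00]: 10100000  (ones: 2)
  rows 8-15 [p,q=01]: 11110000  (ones: 4)
  rows 16-23 [p,q=10]: 01101111  (ones: 6)
  rows 24-31 [p,q=11]: 11110000  (ones: 4)
Disagreements = 2+4+6+4 = 16

16


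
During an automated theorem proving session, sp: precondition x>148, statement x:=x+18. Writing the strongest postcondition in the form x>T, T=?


Formula: sp(P, x:=E) = exists old_x. (x = E[old_x/x]) AND P[old_x/x] (old_x is the value of x before the assignment; eliminate old_x by solving x = E[old_x/x] for old_x)
Step 1: Precondition P: x>148, i.e. old_x > 148
Step 2: Assignment gives x = old_x + 18, so old_x = x - 18
Step 3: Substitute into P: x - 18 > 148
Step 4: Simplify: x > 148+18 = 166

166


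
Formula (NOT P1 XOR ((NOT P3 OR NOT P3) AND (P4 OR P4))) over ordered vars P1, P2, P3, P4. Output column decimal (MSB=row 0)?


Formula: (NOT P1 XOR ((NOT P3 OR NOT P3) AND (P4 OR P4))) over P1, P2, P3, P4 (16 rows)
Evaluate each row (bits = P1,P2,P3,P4, MSB first):
  row 0 [0000]: (NOT 0 XOR ((NOT 0 OR NOT 0) AND (0 OR 0))) -> 1
  row 1 [0001]: (NOT 0 XOR ((NOT 0 OR NOT 0) AND (1 OR 1))) -> 0
  row 2 [0010]: (NOT 0 XOR ((NOT 1 OR NOT 1) AND (0 OR 0))) -> 1
  row 3 [0011]: (NOT 0 XOR ((NOT 1 OR NOT 1) AND (1 OR 1))) -> 1
  row 4 [0100]: (NOT 0 XOR ((NOT 0 OR NOT 0) AND (0 OR 0))) -> 1
  row 5 [0101]: (NOT 0 XOR ((NOT 0 OR NOT 0) AND (1 OR 1))) -> 0
  row 6 [0110]: (NOT 0 XOR ((NOT 1 OR NOT 1) AND (0 OR 0))) -> 1
  row 7 [0111]: (NOT 0 XOR ((NOT 1 OR NOT 1) AND (1 OR 1))) -> 1
  row 8 [1000]: (NOT 1 XOR ((NOT 0 OR NOT 0) AND (0 OR 0))) -> 0
  row 9 [1001]: (NOT 1 XOR ((NOT 0 OR NOT 0) AND (1 OR 1))) -> 1
  row 10 [1010]: (NOT 1 XOR ((NOT 1 OR NOT 1) AND (0 OR 0))) -> 0
  row 11 [1011]: (NOT 1 XOR ((NOT 1 OR NOT 1) AND (1 OR 1))) -> 0
  row 12 [1100]: (NOT 1 XOR ((NOT 0 OR NOT 0) AND (0 OR 0))) -> 0
  row 13 [1101]: (NOT 1 XOR ((NOT 0 OR NOT 0) AND (1 OR 1))) -> 1
  row 14 [1110]: (NOT 1 XOR ((NOT 1 OR NOT 1) AND (0 OR 0))) -> 0
  row 15 [1111]: (NOT 1 XOR ((NOT 1 OR NOT 1) AND (1 OR 1))) -> 0
Full result column, 4 rows per line (P1,P2 fixed per line; P3,P4 runs 00..11 left to right):
  rows 0-3 [P1,P2=00]: 1011  = hex B
  rows 4-7 [P1,P2=01]: 1011  = hex B
  rows 8-11 [P1,P2=10]: 0100  = hex 4
  rows 12-15 [P1,P2=11]: 0100  = hex 4
Output column (row 0 .. row 15) = 1011101101000100
Output column grouped in 4s = 1011 1011 0100 0100 = 0xBB44
Convert to decimal digit by digit (value = value*16 + digit):
  B -> 11
  11*16 + 11 (B) = 187
  187*16 + 4 = 2996
  2996*16 + 4 = 47940
Decimal = 47940

47940


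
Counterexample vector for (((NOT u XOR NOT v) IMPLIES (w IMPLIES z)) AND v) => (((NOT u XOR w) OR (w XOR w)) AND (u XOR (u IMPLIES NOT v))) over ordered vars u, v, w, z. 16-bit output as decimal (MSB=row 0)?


F1 = (((NOT u XOR NOT v) IMPLIES (w IMPLIES z)) AND v)
F2 = (((NOT u XOR w) OR (w XOR w)) AND (u XOR (u IMPLIES NOT v)))
Counterexample to F1=>F2 is where F1=1 and F2=0.
Evaluate each row (bits = u,v,w,z, MSB first):
  row 0 [0000]: F1=0 F2=1 -> F1&~F2 -> 0
  row 1 [0001]: F1=0 F2=1 -> F1&~F2 -> 0
  row 2 [0010]: F1=0 F2=0 -> F1&~F2 -> 0
  row 3 [0011]: F1=0 F2=0 -> F1&~F2 -> 0
  row 4 [0100]: F1=1 F2=1 -> F1&~F2 -> 0
  row 5 [0101]: F1=1 F2=1 -> F1&~F2 -> 0
  row 6 [0110]: F1=0 F2=0 -> F1&~F2 -> 0
  row 7 [0111]: F1=1 F2=0 -> F1&~F2 -> 1
  row 8 [1000]: F1=0 F2=0 -> F1&~F2 -> 0
  row 9 [1001]: F1=0 F2=0 -> F1&~F2 -> 0
  row 10 [1010]: F1=0 F2=0 -> F1&~F2 -> 0
  row 11 [1011]: F1=0 F2=0 -> F1&~F2 -> 0
  row 12 [1100]: F1=1 F2=0 -> F1&~F2 -> 1
  row 13 [1101]: F1=1 F2=0 -> F1&~F2 -> 1
  row 14 [1110]: F1=1 F2=1 -> F1&~F2 -> 0
  row 15 [1111]: F1=1 F2=1 -> F1&~F2 -> 0
Full result column, 4 rows per line (u,v fixed per line; w,z runs 00..11 left to right):
  rows 0-3 [u,v=00]: 0000  = hex 0
  rows 4-7 [u,v=01]: 0001  = hex 1
  rows 8-11 [u,v=10]: 0000  = hex 0
  rows 12-15 [u,v=11]: 1100  = hex C
Counterexample vector (row 0 .. row 15) = 0000000100001100
Output column grouped in 4s = 0000 0001 0000 1100 = 0x010C
Convert to decimal digit by digit (value = value*16 + digit):
  0 -> 0
  0*16 + 1 = 1
  1*16 + 0 = 16
  16*16 + 12 (C) = 268
Decimal = 268

268


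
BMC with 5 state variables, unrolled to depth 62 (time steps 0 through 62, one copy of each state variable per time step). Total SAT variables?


BMC unrolls to depth k, creating one copy of each state var for steps 0..k.
Step count = 62 + 1 = 63 (steps 0 through 62)
Vars per step = 5
Total = 5 * 63 = 315

315


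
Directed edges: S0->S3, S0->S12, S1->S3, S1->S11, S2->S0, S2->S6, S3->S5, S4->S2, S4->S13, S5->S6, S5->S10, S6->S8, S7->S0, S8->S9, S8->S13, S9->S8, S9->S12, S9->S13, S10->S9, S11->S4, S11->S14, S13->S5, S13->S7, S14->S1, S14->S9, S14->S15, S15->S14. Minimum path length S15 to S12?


BFS layer-by-layer from S15:
  dist 0: {S15}
  dist 1: {S14}
  dist 2: {S1, S9}
  dist 3: {S3, S8, S11, S12, S13}
  -> S12 reached at distance 3
Shortest path length = 3

3


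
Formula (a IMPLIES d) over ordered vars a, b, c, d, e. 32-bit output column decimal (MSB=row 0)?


Formula: (a IMPLIES d) over a, b, c, d, e (32 rows)
Evaluate each row (bits = a,b,c,d,e, MSB first):
  row 0 [00000]: (0 IMPLIES 0) -> 1
  row 1 [00001]: (0 IMPLIES 0) -> 1
  row 2 [00010]: (0 IMPLIES 1) -> 1
  row 3 [00011]: (0 IMPLIES 1) -> 1
  row 4 [00100]: (0 IMPLIES 0) -> 1
  row 5 [00101]: (0 IMPLIES 0) -> 1
  row 6 [00110]: (0 IMPLIES 1) -> 1
  row 7 [00111]: (0 IMPLIES 1) -> 1
  row 8 [01000]: (0 IMPLIES 0) -> 1
  row 9 [01001]: (0 IMPLIES 0) -> 1
  row 10 [01010]: (0 IMPLIES 1) -> 1
  row 11 [01011]: (0 IMPLIES 1) -> 1
  row 12 [01100]: (0 IMPLIES 0) -> 1
  row 13 [01101]: (0 IMPLIES 0) -> 1
  row 14 [01110]: (0 IMPLIES 1) -> 1
  row 15 [01111]: (0 IMPLIES 1) -> 1
  row 16 [10000]: (1 IMPLIES 0) -> 0
  row 17 [10001]: (1 IMPLIES 0) -> 0
  row 18 [10010]: (1 IMPLIES 1) -> 1
  row 19 [10011]: (1 IMPLIES 1) -> 1
  row 20 [10100]: (1 IMPLIES 0) -> 0
  row 21 [10101]: (1 IMPLIES 0) -> 0
  row 22 [10110]: (1 IMPLIES 1) -> 1
  row 23 [10111]: (1 IMPLIES 1) -> 1
  row 24 [11000]: (1 IMPLIES 0) -> 0
  row 25 [11001]: (1 IMPLIES 0) -> 0
  row 26 [11010]: (1 IMPLIES 1) -> 1
  row 27 [11011]: (1 IMPLIES 1) -> 1
  row 28 [11100]: (1 IMPLIES 0) -> 0
  row 29 [11101]: (1 IMPLIES 0) -> 0
  row 30 [11110]: (1 IMPLIES 1) -> 1
  row 31 [11111]: (1 IMPLIES 1) -> 1
Full result column, 4 rows per line (a,b,c fixed per line; d,e runs 00..11 left to right):
  rows 0-3 [a,b,c=000]: 1111  = hex F
  rows 4-7 [a,b,c=001]: 1111  = hex F
  rows 8-11 [a,b,c=010]: 1111  = hex F
  rows 12-15 [a,b,c=011]: 1111  = hex F
  rows 16-19 [a,b,c=100]: 0011  = hex 3
  rows 20-23 [a,b,c=101]: 0011  = hex 3
  rows 24-27 [a,b,c=110]: 0011  = hex 3
  rows 28-31 [a,b,c=111]: 0011  = hex 3
Output column (row 0 .. row 31) = 11111111111111110011001100110011
Output column grouped in 4s = 1111 1111 1111 1111 0011 0011 0011 0011 = 0xFFFF3333
Convert to decimal digit by digit (value = value*16 + digit):
  F -> 15
  15*16 + 15 (F) = 255
  255*16 + 15 (F) = 4095
  4095*16 + 15 (F) = 65535
  65535*16 + 3 = 1048563
  1048563*16 + 3 = 16777011
  16777011*16 + 3 = 268432179
  268432179*16 + 3 = 4294914867
Decimal = 4294914867

4294914867


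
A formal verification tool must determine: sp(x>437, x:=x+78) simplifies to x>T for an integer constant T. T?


Formula: sp(P, x:=E) = exists old_x. (x = E[old_x/x]) AND P[old_x/x] (old_x is the value of x before the assignment; eliminate old_x by solving x = E[old_x/x] for old_x)
Step 1: Precondition P: x>437, i.e. old_x > 437
Step 2: Assignment gives x = old_x + 78, so old_x = x - 78
Step 3: Substitute into P: x - 78 > 437
Step 4: Simplify: x > 437+78 = 515

515


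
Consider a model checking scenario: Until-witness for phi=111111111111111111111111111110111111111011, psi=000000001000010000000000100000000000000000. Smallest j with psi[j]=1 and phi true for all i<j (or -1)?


(phi U psi) at 0: need smallest j with psi[j]=1 and phi[i]=1 for all i in [0,j).
Scan from step 0:
  step 0: phi=1, psi=0 -> continue
  step 1: phi=1, psi=0 -> continue
  step 2: phi=1, psi=0 -> continue
  step 3: phi=1, psi=0 -> continue
  step 8: psi=1 and phi held for [0,8) -> witness found
Witness step = 8

8


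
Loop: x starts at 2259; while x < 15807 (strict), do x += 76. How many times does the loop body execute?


Step 1: x goes from 2259 toward 15807 by 76; the body runs while x<15807, so iterations = ceil((bound-start)/step)
Step 2: Distance=13548
Step 3: ceil(13548/76)=179

179


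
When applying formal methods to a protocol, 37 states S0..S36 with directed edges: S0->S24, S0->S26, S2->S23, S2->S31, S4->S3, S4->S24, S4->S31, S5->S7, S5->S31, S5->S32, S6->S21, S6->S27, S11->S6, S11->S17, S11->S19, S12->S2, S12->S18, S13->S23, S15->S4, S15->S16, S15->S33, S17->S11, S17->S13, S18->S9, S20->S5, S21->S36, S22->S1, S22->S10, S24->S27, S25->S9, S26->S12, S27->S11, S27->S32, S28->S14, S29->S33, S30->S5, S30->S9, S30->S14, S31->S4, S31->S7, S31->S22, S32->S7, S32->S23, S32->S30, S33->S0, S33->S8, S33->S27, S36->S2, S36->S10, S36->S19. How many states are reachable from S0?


BFS from S0:
  layer 0: {S0}
  layer 1: {S24, S26}
  layer 2: {S12, S27}
  layer 3: {S2, S11, S18, S32}
  layer 4: {S6, S7, S9, S17, S19, S23, S30, S31}
  layer 5: {S4, S5, S13, S14, S21, S22}
  layer 6: {S1, S3, S10, S36}
Reachable set: {S0, S1, S2, S3, S4, S5, S6, S7, S9, S10, S11, S12, S13, S14, S17, S18, S19, S21, S22, S23, S24, S26, S27, S30, S31, S32, S36}
Count = 27

27


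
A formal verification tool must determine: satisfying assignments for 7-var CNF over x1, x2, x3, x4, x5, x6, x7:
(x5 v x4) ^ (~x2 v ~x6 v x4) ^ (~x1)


CNF with 3 clauses over 7 vars (128 assignments).
An assignment satisfies CNF iff every clause has >=1 true literal.
Check each row (bits = x1,x2,x3,x4,x5,x6,x7; clause T/F shown):
  row 0 [0000000]: clauses=FTT -> 0
  row 1 [0000001]: clauses=FTT -> 0
  row 2 [0000010]: clauses=FTT -> 0
  row 3 [0000011]: clauses=FTT -> 0
  row 4 [0000100]: clauses=TTT -> 1
  (every remaining row is evaluated the same way; all 128 results are listed next)
Full result column, 8 rows per line (x1,x2,x3,x4 fixed per line; x5,x6,x7 runs 000..111 left to right):
  rows 0-7 [x1,x2,x3,x4=0000]: 00001111  (ones: 4)
  rows 8-15 [x1,x2,x3,x4=0001]: 11111111  (ones: 8)
  rows 16-23 [x1,x2,x3,x4=0010]: 00001111  (ones: 4)
  rows 24-31 [x1,x2,x3,x4=0011]: 11111111  (ones: 8)
  rows 32-39 [x1,x2,x3,x4=0100]: 00001100  (ones: 2)
  rows 40-47 [x1,x2,x3,x4=0101]: 11111111  (ones: 8)
  rows 48-55 [x1,x2,x3,x4=0110]: 00001100  (ones: 2)
  rows 56-63 [x1,x2,x3,x4=0111]: 11111111  (ones: 8)
  rows 64-71 [x1,x2,x3,x4=1000]: 00000000  (ones: 0)
  rows 72-79 [x1,x2,x3,x4=1001]: 00000000  (ones: 0)
  rows 80-87 [x1,x2,x3,x4=1010]: 00000000  (ones: 0)
  rows 88-95 [x1,x2,x3,x4=1011]: 00000000  (ones: 0)
  rows 96-103 [x1,x2,x3,x4=1100]: 00000000  (ones: 0)
  rows 104-111 [x1,x2,x3,x4=1101]: 00000000  (ones: 0)
  rows 112-119 [x1,x2,x3,x4=1110]: 00000000  (ones: 0)
  rows 120-127 [x1,x2,x3,x4=1111]: 00000000  (ones: 0)
Satisfying assignments = 4+8+4+8+2+8+2+8+0+0+0+0+0+0+0+0 = 44

44


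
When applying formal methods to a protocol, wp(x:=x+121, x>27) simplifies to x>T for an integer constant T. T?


Formula: wp(x:=E, P) = P[E/x] (substitute E for x in postcondition)
Step 1: Postcondition: x>27
Step 2: Substitute x+121 for x: x+121>27
Step 3: Solve for x: x > 27-121 = -94

-94


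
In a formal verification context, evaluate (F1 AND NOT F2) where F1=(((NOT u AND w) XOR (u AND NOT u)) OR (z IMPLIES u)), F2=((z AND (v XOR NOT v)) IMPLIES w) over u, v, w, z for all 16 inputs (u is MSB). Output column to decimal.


F1 = (((NOT u AND w) XOR (u AND NOT u)) OR (z IMPLIES u))
F2 = ((z AND (v XOR NOT v)) IMPLIES w)
Counterexample to F1=>F2 is where F1=1 and F2=0.
Evaluate each row (bits = u,v,w,z, MSB first):
  row 0 [0000]: F1=1 F2=1 -> F1&~F2 -> 0
  row 1 [0001]: F1=0 F2=0 -> F1&~F2 -> 0
  row 2 [0010]: F1=1 F2=1 -> F1&~F2 -> 0
  row 3 [0011]: F1=1 F2=1 -> F1&~F2 -> 0
  row 4 [0100]: F1=1 F2=1 -> F1&~F2 -> 0
  row 5 [0101]: F1=0 F2=0 -> F1&~F2 -> 0
  row 6 [0110]: F1=1 F2=1 -> F1&~F2 -> 0
  row 7 [0111]: F1=1 F2=1 -> F1&~F2 -> 0
  row 8 [1000]: F1=1 F2=1 -> F1&~F2 -> 0
  row 9 [1001]: F1=1 F2=0 -> F1&~F2 -> 1
  row 10 [1010]: F1=1 F2=1 -> F1&~F2 -> 0
  row 11 [1011]: F1=1 F2=1 -> F1&~F2 -> 0
  row 12 [1100]: F1=1 F2=1 -> F1&~F2 -> 0
  row 13 [1101]: F1=1 F2=0 -> F1&~F2 -> 1
  row 14 [1110]: F1=1 F2=1 -> F1&~F2 -> 0
  row 15 [1111]: F1=1 F2=1 -> F1&~F2 -> 0
Full result column, 4 rows per line (u,v fixed per line; w,z runs 00..11 left to right):
  rows 0-3 [u,v=00]: 0000  = hex 0
  rows 4-7 [u,v=01]: 0000  = hex 0
  rows 8-11 [u,v=10]: 0100  = hex 4
  rows 12-15 [u,v=11]: 0100  = hex 4
Counterexample vector (row 0 .. row 15) = 0000000001000100
Output column grouped in 4s = 0000 0000 0100 0100 = 0x0044
Convert to decimal digit by digit (value = value*16 + digit):
  0 -> 0
  0*16 + 0 = 0
  0*16 + 4 = 4
  4*16 + 4 = 68
Decimal = 68

68


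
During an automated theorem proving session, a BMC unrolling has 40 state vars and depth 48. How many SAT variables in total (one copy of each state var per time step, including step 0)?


BMC unrolls to depth k, creating one copy of each state var for steps 0..k.
Step count = 48 + 1 = 49 (steps 0 through 48)
Vars per step = 40
Total = 40 * 49 = 1960

1960


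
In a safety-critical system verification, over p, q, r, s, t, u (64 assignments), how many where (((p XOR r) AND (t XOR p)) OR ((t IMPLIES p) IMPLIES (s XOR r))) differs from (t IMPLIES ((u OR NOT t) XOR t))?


F1 = (((p XOR r) AND (t XOR p)) OR ((t IMPLIES p) IMPLIES (s XOR r)))
F2 = (t IMPLIES ((u OR NOT t) XOR t))
Evaluate both on each of 64 rows (bits = p,q,r,s,t,u):
  row 0 [000000]: F1=0 F2=1 (differ) -> 1
  row 1 [000001]: F1=0 F2=1 (differ) -> 1
  row 2 [000010]: F1=1 F2=1 -> 0
  row 3 [000011]: F1=1 F2=0 (differ) -> 1
  row 4 [000100]: F1=1 F2=1 -> 0
  (every remaining row is evaluated the same way; all 64 results are listed next)
Full result column, 8 rows per line (p,q,r fixed per line; s,t,u runs 000..111 left to right):
  rows 0-7 [p,q,r=000]: 11010001  (ones: 4)
  rows 8-15 [p,q,r=001]: 00011101  (ones: 4)
  rows 16-23 [p,q,r=010]: 11010001  (ones: 4)
  rows 24-31 [p,q,r=011]: 00011101  (ones: 4)
  rows 32-39 [p,q,r=100]: 00100001  (ones: 2)
  rows 40-47 [p,q,r=101]: 00011110  (ones: 4)
  rows 48-55 [p,q,r=110]: 00100001  (ones: 2)
  rows 56-63 [p,q,r=111]: 00011110  (ones: 4)
Disagreements = 4+4+4+4+2+4+2+4 = 28

28


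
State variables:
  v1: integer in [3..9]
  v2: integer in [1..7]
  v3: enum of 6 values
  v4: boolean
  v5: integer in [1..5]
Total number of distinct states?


State space = product of domain sizes of all variables.
Domain sizes:
  v1 (integer in [3..9]): 7
  v2 (integer in [1..7]): 7
  v3 (enum of 6 values): 6
  v4 (boolean): 2
  v5 (integer in [1..5]): 5
Product = 7 * 7 * 6 * 2 * 5 = 2940

2940


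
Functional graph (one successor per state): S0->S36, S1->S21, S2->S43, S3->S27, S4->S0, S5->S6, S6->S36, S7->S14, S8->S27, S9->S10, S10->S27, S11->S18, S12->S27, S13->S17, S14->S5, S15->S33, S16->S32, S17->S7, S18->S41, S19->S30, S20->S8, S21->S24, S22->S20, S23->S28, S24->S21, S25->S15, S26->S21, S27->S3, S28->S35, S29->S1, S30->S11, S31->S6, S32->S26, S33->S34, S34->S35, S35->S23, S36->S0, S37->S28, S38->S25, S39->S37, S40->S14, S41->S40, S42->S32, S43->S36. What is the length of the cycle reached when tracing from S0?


Trace from S0 until a state repeats:
  S0 -> S36 -> S0
S0 first seen at step 0, revisited at step 2.
Cycle length = 2 - 0 = 2

2


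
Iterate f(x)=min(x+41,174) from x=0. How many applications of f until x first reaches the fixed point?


Step 1: x=0, cap=174, increment=41
Step 2: x grows by 41 each step until capped at 174; fixed point is x=174
Step 3: iterations = ceil(174/41) = 5

5


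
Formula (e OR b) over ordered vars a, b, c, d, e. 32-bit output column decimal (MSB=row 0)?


Formula: (e OR b) over a, b, c, d, e (32 rows)
Evaluate each row (bits = a,b,c,d,e, MSB first):
  row 0 [00000]: (0 OR 0) -> 0
  row 1 [00001]: (1 OR 0) -> 1
  row 2 [00010]: (0 OR 0) -> 0
  row 3 [00011]: (1 OR 0) -> 1
  row 4 [00100]: (0 OR 0) -> 0
  row 5 [00101]: (1 OR 0) -> 1
  row 6 [00110]: (0 OR 0) -> 0
  row 7 [00111]: (1 OR 0) -> 1
  row 8 [01000]: (0 OR 1) -> 1
  row 9 [01001]: (1 OR 1) -> 1
  row 10 [01010]: (0 OR 1) -> 1
  row 11 [01011]: (1 OR 1) -> 1
  row 12 [01100]: (0 OR 1) -> 1
  row 13 [01101]: (1 OR 1) -> 1
  row 14 [01110]: (0 OR 1) -> 1
  row 15 [01111]: (1 OR 1) -> 1
  row 16 [10000]: (0 OR 0) -> 0
  row 17 [10001]: (1 OR 0) -> 1
  row 18 [10010]: (0 OR 0) -> 0
  row 19 [10011]: (1 OR 0) -> 1
  row 20 [10100]: (0 OR 0) -> 0
  row 21 [10101]: (1 OR 0) -> 1
  row 22 [10110]: (0 OR 0) -> 0
  row 23 [10111]: (1 OR 0) -> 1
  row 24 [11000]: (0 OR 1) -> 1
  row 25 [11001]: (1 OR 1) -> 1
  row 26 [11010]: (0 OR 1) -> 1
  row 27 [11011]: (1 OR 1) -> 1
  row 28 [11100]: (0 OR 1) -> 1
  row 29 [11101]: (1 OR 1) -> 1
  row 30 [11110]: (0 OR 1) -> 1
  row 31 [11111]: (1 OR 1) -> 1
Full result column, 4 rows per line (a,b,c fixed per line; d,e runs 00..11 left to right):
  rows 0-3 [a,b,c=000]: 0101  = hex 5
  rows 4-7 [a,b,c=001]: 0101  = hex 5
  rows 8-11 [a,b,c=010]: 1111  = hex F
  rows 12-15 [a,b,c=011]: 1111  = hex F
  rows 16-19 [a,b,c=100]: 0101  = hex 5
  rows 20-23 [a,b,c=101]: 0101  = hex 5
  rows 24-27 [a,b,c=110]: 1111  = hex F
  rows 28-31 [a,b,c=111]: 1111  = hex F
Output column (row 0 .. row 31) = 01010101111111110101010111111111
Output column grouped in 4s = 0101 0101 1111 1111 0101 0101 1111 1111 = 0x55FF55FF
Convert to decimal digit by digit (value = value*16 + digit):
  5 -> 5
  5*16 + 5 = 85
  85*16 + 15 (F) = 1375
  1375*16 + 15 (F) = 22015
  22015*16 + 5 = 352245
  352245*16 + 5 = 5635925
  5635925*16 + 15 (F) = 90174815
  90174815*16 + 15 (F) = 1442797055
Decimal = 1442797055

1442797055


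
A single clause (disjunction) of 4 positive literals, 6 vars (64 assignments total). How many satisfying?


Step 1: Total=2^6=64
Step 2: Unsat when all 4 false: 2^2=4
Step 3: Sat=64-4=60

60


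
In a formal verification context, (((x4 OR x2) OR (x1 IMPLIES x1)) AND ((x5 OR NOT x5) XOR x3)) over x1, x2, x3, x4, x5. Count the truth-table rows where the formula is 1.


Formula: (((x4 OR x2) OR (x1 IMPLIES x1)) AND ((x5 OR NOT x5) XOR x3)) over 5 vars (32 rows)
Evaluate each row (x1, x2, x3, x4, x5 as bits, MSB first):
  row 0 [00000]: (((0 OR 0) OR (0 IMPLIES 0)) AND ((0 OR NOT 0) XOR 0)) -> 1
  row 1 [00001]: (((0 OR 0) OR (0 IMPLIES 0)) AND ((1 OR NOT 1) XOR 0)) -> 1
  row 2 [00010]: (((1 OR 0) OR (0 IMPLIES 0)) AND ((0 OR NOT 0) XOR 0)) -> 1
  row 3 [00011]: (((1 OR 0) OR (0 IMPLIES 0)) AND ((1 OR NOT 1) XOR 0)) -> 1
  row 4 [00100]: (((0 OR 0) OR (0 IMPLIES 0)) AND ((0 OR NOT 0) XOR 1)) -> 0
  row 5 [00101]: (((0 OR 0) OR (0 IMPLIES 0)) AND ((1 OR NOT 1) XOR 1)) -> 0
  row 6 [00110]: (((1 OR 0) OR (0 IMPLIES 0)) AND ((0 OR NOT 0) XOR 1)) -> 0
  row 7 [00111]: (((1 OR 0) OR (0 IMPLIES 0)) AND ((1 OR NOT 1) XOR 1)) -> 0
  row 8 [01000]: (((0 OR 1) OR (0 IMPLIES 0)) AND ((0 OR NOT 0) XOR 0)) -> 1
  row 9 [01001]: (((0 OR 1) OR (0 IMPLIES 0)) AND ((1 OR NOT 1) XOR 0)) -> 1
  row 10 [01010]: (((1 OR 1) OR (0 IMPLIES 0)) AND ((0 OR NOT 0) XOR 0)) -> 1
  row 11 [01011]: (((1 OR 1) OR (0 IMPLIES 0)) AND ((1 OR NOT 1) XOR 0)) -> 1
  row 12 [01100]: (((0 OR 1) OR (0 IMPLIES 0)) AND ((0 OR NOT 0) XOR 1)) -> 0
  row 13 [01101]: (((0 OR 1) OR (0 IMPLIES 0)) AND ((1 OR NOT 1) XOR 1)) -> 0
  row 14 [01110]: (((1 OR 1) OR (0 IMPLIES 0)) AND ((0 OR NOT 0) XOR 1)) -> 0
  row 15 [01111]: (((1 OR 1) OR (0 IMPLIES 0)) AND ((1 OR NOT 1) XOR 1)) -> 0
  row 16 [10000]: (((0 OR 0) OR (1 IMPLIES 1)) AND ((0 OR NOT 0) XOR 0)) -> 1
  row 17 [10001]: (((0 OR 0) OR (1 IMPLIES 1)) AND ((1 OR NOT 1) XOR 0)) -> 1
  row 18 [10010]: (((1 OR 0) OR (1 IMPLIES 1)) AND ((0 OR NOT 0) XOR 0)) -> 1
  row 19 [10011]: (((1 OR 0) OR (1 IMPLIES 1)) AND ((1 OR NOT 1) XOR 0)) -> 1
  row 20 [10100]: (((0 OR 0) OR (1 IMPLIES 1)) AND ((0 OR NOT 0) XOR 1)) -> 0
  row 21 [10101]: (((0 OR 0) OR (1 IMPLIES 1)) AND ((1 OR NOT 1) XOR 1)) -> 0
  row 22 [10110]: (((1 OR 0) OR (1 IMPLIES 1)) AND ((0 OR NOT 0) XOR 1)) -> 0
  row 23 [10111]: (((1 OR 0) OR (1 IMPLIES 1)) AND ((1 OR NOT 1) XOR 1)) -> 0
  row 24 [11000]: (((0 OR 1) OR (1 IMPLIES 1)) AND ((0 OR NOT 0) XOR 0)) -> 1
  row 25 [11001]: (((0 OR 1) OR (1 IMPLIES 1)) AND ((1 OR NOT 1) XOR 0)) -> 1
  row 26 [11010]: (((1 OR 1) OR (1 IMPLIES 1)) AND ((0 OR NOT 0) XOR 0)) -> 1
  row 27 [11011]: (((1 OR 1) OR (1 IMPLIES 1)) AND ((1 OR NOT 1) XOR 0)) -> 1
  row 28 [11100]: (((0 OR 1) OR (1 IMPLIES 1)) AND ((0 OR NOT 0) XOR 1)) -> 0
  row 29 [11101]: (((0 OR 1) OR (1 IMPLIES 1)) AND ((1 OR NOT 1) XOR 1)) -> 0
  row 30 [11110]: (((1 OR 1) OR (1 IMPLIES 1)) AND ((0 OR NOT 0) XOR 1)) -> 0
  row 31 [11111]: (((1 OR 1) OR (1 IMPLIES 1)) AND ((1 OR NOT 1) XOR 1)) -> 0
Full result column, 8 rows per line (x1,x2 fixed per line; x3,x4,x5 runs 000..111 left to right):
  rows 0-7 [x1,x2=00]: 11110000  (ones: 4)
  rows 8-15 [x1,x2=01]: 11110000  (ones: 4)
  rows 16-23 [x1,x2=10]: 11110000  (ones: 4)
  rows 24-31 [x1,x2=11]: 11110000  (ones: 4)
Count of 1-rows = 4+4+4+4 = 16

16


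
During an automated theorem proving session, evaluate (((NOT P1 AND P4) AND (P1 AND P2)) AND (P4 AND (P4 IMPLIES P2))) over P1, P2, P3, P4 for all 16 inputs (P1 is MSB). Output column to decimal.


Formula: (((NOT P1 AND P4) AND (P1 AND P2)) AND (P4 AND (P4 IMPLIES P2))) over P1, P2, P3, P4 (16 rows)
Evaluate each row (bits = P1,P2,P3,P4, MSB first):
  row 0 [0000]: (((NOT 0 AND 0) AND (0 AND 0)) AND (0 AND (0 IMPLIES 0))) -> 0
  row 1 [0001]: (((NOT 0 AND 1) AND (0 AND 0)) AND (1 AND (1 IMPLIES 0))) -> 0
  row 2 [0010]: (((NOT 0 AND 0) AND (0 AND 0)) AND (0 AND (0 IMPLIES 0))) -> 0
  row 3 [0011]: (((NOT 0 AND 1) AND (0 AND 0)) AND (1 AND (1 IMPLIES 0))) -> 0
  row 4 [0100]: (((NOT 0 AND 0) AND (0 AND 1)) AND (0 AND (0 IMPLIES 1))) -> 0
  row 5 [0101]: (((NOT 0 AND 1) AND (0 AND 1)) AND (1 AND (1 IMPLIES 1))) -> 0
  row 6 [0110]: (((NOT 0 AND 0) AND (0 AND 1)) AND (0 AND (0 IMPLIES 1))) -> 0
  row 7 [0111]: (((NOT 0 AND 1) AND (0 AND 1)) AND (1 AND (1 IMPLIES 1))) -> 0
  row 8 [1000]: (((NOT 1 AND 0) AND (1 AND 0)) AND (0 AND (0 IMPLIES 0))) -> 0
  row 9 [1001]: (((NOT 1 AND 1) AND (1 AND 0)) AND (1 AND (1 IMPLIES 0))) -> 0
  row 10 [1010]: (((NOT 1 AND 0) AND (1 AND 0)) AND (0 AND (0 IMPLIES 0))) -> 0
  row 11 [1011]: (((NOT 1 AND 1) AND (1 AND 0)) AND (1 AND (1 IMPLIES 0))) -> 0
  row 12 [1100]: (((NOT 1 AND 0) AND (1 AND 1)) AND (0 AND (0 IMPLIES 1))) -> 0
  row 13 [1101]: (((NOT 1 AND 1) AND (1 AND 1)) AND (1 AND (1 IMPLIES 1))) -> 0
  row 14 [1110]: (((NOT 1 AND 0) AND (1 AND 1)) AND (0 AND (0 IMPLIES 1))) -> 0
  row 15 [1111]: (((NOT 1 AND 1) AND (1 AND 1)) AND (1 AND (1 IMPLIES 1))) -> 0
Full result column, 4 rows per line (P1,P2 fixed per line; P3,P4 runs 00..11 left to right):
  rows 0-3 [P1,P2=00]: 0000  = hex 0
  rows 4-7 [P1,P2=01]: 0000  = hex 0
  rows 8-11 [P1,P2=10]: 0000  = hex 0
  rows 12-15 [P1,P2=11]: 0000  = hex 0
Output column (row 0 .. row 15) = 0000000000000000
Output column grouped in 4s = 0000 0000 0000 0000 = 0x0000
Convert to decimal digit by digit (value = value*16 + digit):
  0 -> 0
  0*16 + 0 = 0
  0*16 + 0 = 0
  0*16 + 0 = 0
Decimal = 0

0


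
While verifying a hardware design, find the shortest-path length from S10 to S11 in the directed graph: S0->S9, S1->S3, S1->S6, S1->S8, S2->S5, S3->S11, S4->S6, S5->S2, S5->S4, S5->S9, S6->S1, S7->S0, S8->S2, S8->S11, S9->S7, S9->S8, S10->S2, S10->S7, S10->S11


BFS layer-by-layer from S10:
  dist 0: {S10}
  dist 1: {S2, S7, S11}
  -> S11 reached at distance 1
Shortest path length = 1

1


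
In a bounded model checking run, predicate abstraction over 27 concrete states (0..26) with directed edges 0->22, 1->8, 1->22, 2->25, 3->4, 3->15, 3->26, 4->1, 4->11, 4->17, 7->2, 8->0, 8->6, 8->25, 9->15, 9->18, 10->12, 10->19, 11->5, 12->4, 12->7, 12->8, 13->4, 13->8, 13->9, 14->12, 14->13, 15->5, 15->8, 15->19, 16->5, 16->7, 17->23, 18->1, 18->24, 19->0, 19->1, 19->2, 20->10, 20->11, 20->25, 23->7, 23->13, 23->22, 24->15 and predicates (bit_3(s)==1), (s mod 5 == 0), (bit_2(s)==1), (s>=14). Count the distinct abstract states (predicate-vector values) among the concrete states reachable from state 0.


BFS from 0:
Concrete reachable: {0, 22}
Abstract via predicates (bit_3(s)==1), (s mod 5 == 0), (bit_2(s)==1), (s>=14):
  (0,0,1,1) <- {22}
  (0,1,0,0) <- {0}
Distinct abstract states = 2

2


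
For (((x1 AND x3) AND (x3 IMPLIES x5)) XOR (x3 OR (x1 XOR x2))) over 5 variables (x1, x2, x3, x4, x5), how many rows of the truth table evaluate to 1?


Formula: (((x1 AND x3) AND (x3 IMPLIES x5)) XOR (x3 OR (x1 XOR x2))) over 5 vars (32 rows)
Evaluate each row (x1, x2, x3, x4, x5 as bits, MSB first):
  row 0 [00000]: (((0 AND 0) AND (0 IMPLIES 0)) XOR (0 OR (0 XOR 0))) -> 0
  row 1 [00001]: (((0 AND 0) AND (0 IMPLIES 1)) XOR (0 OR (0 XOR 0))) -> 0
  row 2 [00010]: (((0 AND 0) AND (0 IMPLIES 0)) XOR (0 OR (0 XOR 0))) -> 0
  row 3 [00011]: (((0 AND 0) AND (0 IMPLIES 1)) XOR (0 OR (0 XOR 0))) -> 0
  row 4 [00100]: (((0 AND 1) AND (1 IMPLIES 0)) XOR (1 OR (0 XOR 0))) -> 1
  row 5 [00101]: (((0 AND 1) AND (1 IMPLIES 1)) XOR (1 OR (0 XOR 0))) -> 1
  row 6 [00110]: (((0 AND 1) AND (1 IMPLIES 0)) XOR (1 OR (0 XOR 0))) -> 1
  row 7 [00111]: (((0 AND 1) AND (1 IMPLIES 1)) XOR (1 OR (0 XOR 0))) -> 1
  row 8 [01000]: (((0 AND 0) AND (0 IMPLIES 0)) XOR (0 OR (0 XOR 1))) -> 1
  row 9 [01001]: (((0 AND 0) AND (0 IMPLIES 1)) XOR (0 OR (0 XOR 1))) -> 1
  row 10 [01010]: (((0 AND 0) AND (0 IMPLIES 0)) XOR (0 OR (0 XOR 1))) -> 1
  row 11 [01011]: (((0 AND 0) AND (0 IMPLIES 1)) XOR (0 OR (0 XOR 1))) -> 1
  row 12 [01100]: (((0 AND 1) AND (1 IMPLIES 0)) XOR (1 OR (0 XOR 1))) -> 1
  row 13 [01101]: (((0 AND 1) AND (1 IMPLIES 1)) XOR (1 OR (0 XOR 1))) -> 1
  row 14 [01110]: (((0 AND 1) AND (1 IMPLIES 0)) XOR (1 OR (0 XOR 1))) -> 1
  row 15 [01111]: (((0 AND 1) AND (1 IMPLIES 1)) XOR (1 OR (0 XOR 1))) -> 1
  row 16 [10000]: (((1 AND 0) AND (0 IMPLIES 0)) XOR (0 OR (1 XOR 0))) -> 1
  row 17 [10001]: (((1 AND 0) AND (0 IMPLIES 1)) XOR (0 OR (1 XOR 0))) -> 1
  row 18 [10010]: (((1 AND 0) AND (0 IMPLIES 0)) XOR (0 OR (1 XOR 0))) -> 1
  row 19 [10011]: (((1 AND 0) AND (0 IMPLIES 1)) XOR (0 OR (1 XOR 0))) -> 1
  row 20 [10100]: (((1 AND 1) AND (1 IMPLIES 0)) XOR (1 OR (1 XOR 0))) -> 1
  row 21 [10101]: (((1 AND 1) AND (1 IMPLIES 1)) XOR (1 OR (1 XOR 0))) -> 0
  row 22 [10110]: (((1 AND 1) AND (1 IMPLIES 0)) XOR (1 OR (1 XOR 0))) -> 1
  row 23 [10111]: (((1 AND 1) AND (1 IMPLIES 1)) XOR (1 OR (1 XOR 0))) -> 0
  row 24 [11000]: (((1 AND 0) AND (0 IMPLIES 0)) XOR (0 OR (1 XOR 1))) -> 0
  row 25 [11001]: (((1 AND 0) AND (0 IMPLIES 1)) XOR (0 OR (1 XOR 1))) -> 0
  row 26 [11010]: (((1 AND 0) AND (0 IMPLIES 0)) XOR (0 OR (1 XOR 1))) -> 0
  row 27 [11011]: (((1 AND 0) AND (0 IMPLIES 1)) XOR (0 OR (1 XOR 1))) -> 0
  row 28 [11100]: (((1 AND 1) AND (1 IMPLIES 0)) XOR (1 OR (1 XOR 1))) -> 1
  row 29 [11101]: (((1 AND 1) AND (1 IMPLIES 1)) XOR (1 OR (1 XOR 1))) -> 0
  row 30 [11110]: (((1 AND 1) AND (1 IMPLIES 0)) XOR (1 OR (1 XOR 1))) -> 1
  row 31 [11111]: (((1 AND 1) AND (1 IMPLIES 1)) XOR (1 OR (1 XOR 1))) -> 0
Full result column, 8 rows per line (x1,x2 fixed per line; x3,x4,x5 runs 000..111 left to right):
  rows 0-7 [x1,x2=00]: 00001111  (ones: 4)
  rows 8-15 [x1,x2=01]: 11111111  (ones: 8)
  rows 16-23 [x1,x2=10]: 11111010  (ones: 6)
  rows 24-31 [x1,x2=11]: 00001010  (ones: 2)
Count of 1-rows = 4+8+6+2 = 20

20
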